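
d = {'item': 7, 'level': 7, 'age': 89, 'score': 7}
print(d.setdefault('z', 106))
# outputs 106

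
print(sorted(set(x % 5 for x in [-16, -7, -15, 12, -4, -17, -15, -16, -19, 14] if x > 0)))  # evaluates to [2, 4]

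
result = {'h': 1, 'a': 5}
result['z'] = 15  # {'h': 1, 'a': 5, 'z': 15}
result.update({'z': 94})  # {'h': 1, 'a': 5, 'z': 94}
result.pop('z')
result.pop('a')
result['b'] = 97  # {'h': 1, 'b': 97}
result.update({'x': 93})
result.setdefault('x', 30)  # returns 93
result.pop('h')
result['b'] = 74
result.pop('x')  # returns 93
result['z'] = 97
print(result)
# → {'b': 74, 'z': 97}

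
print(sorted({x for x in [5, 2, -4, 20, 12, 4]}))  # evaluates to [-4, 2, 4, 5, 12, 20]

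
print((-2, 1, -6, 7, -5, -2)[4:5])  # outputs (-5,)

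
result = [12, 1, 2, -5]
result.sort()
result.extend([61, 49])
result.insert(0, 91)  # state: [91, -5, 1, 2, 12, 61, 49]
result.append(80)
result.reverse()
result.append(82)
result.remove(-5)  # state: [80, 49, 61, 12, 2, 1, 91, 82]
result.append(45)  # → [80, 49, 61, 12, 2, 1, 91, 82, 45]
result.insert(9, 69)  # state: [80, 49, 61, 12, 2, 1, 91, 82, 45, 69]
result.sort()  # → [1, 2, 12, 45, 49, 61, 69, 80, 82, 91]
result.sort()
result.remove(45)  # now [1, 2, 12, 49, 61, 69, 80, 82, 91]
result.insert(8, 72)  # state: [1, 2, 12, 49, 61, 69, 80, 82, 72, 91]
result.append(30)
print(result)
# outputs [1, 2, 12, 49, 61, 69, 80, 82, 72, 91, 30]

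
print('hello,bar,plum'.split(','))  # ['hello', 'bar', 'plum']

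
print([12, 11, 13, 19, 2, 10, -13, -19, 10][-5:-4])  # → [2]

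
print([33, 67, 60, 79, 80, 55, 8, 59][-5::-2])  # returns [79, 67]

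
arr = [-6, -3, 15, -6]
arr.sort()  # [-6, -6, -3, 15]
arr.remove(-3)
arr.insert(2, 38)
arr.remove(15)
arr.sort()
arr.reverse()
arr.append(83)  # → [38, -6, -6, 83]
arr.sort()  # [-6, -6, 38, 83]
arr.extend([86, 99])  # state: [-6, -6, 38, 83, 86, 99]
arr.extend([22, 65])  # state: [-6, -6, 38, 83, 86, 99, 22, 65]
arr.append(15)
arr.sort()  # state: [-6, -6, 15, 22, 38, 65, 83, 86, 99]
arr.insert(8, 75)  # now [-6, -6, 15, 22, 38, 65, 83, 86, 75, 99]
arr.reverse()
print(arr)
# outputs [99, 75, 86, 83, 65, 38, 22, 15, -6, -6]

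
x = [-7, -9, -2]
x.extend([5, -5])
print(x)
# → [-7, -9, -2, 5, -5]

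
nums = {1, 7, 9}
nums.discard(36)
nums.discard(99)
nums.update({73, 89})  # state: {1, 7, 9, 73, 89}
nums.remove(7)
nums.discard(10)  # {1, 9, 73, 89}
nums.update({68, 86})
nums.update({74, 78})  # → {1, 9, 68, 73, 74, 78, 86, 89}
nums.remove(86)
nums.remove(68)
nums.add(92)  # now {1, 9, 73, 74, 78, 89, 92}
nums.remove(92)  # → {1, 9, 73, 74, 78, 89}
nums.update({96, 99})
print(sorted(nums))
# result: [1, 9, 73, 74, 78, 89, 96, 99]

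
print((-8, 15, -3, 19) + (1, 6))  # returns (-8, 15, -3, 19, 1, 6)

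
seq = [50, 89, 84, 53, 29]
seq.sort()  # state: [29, 50, 53, 84, 89]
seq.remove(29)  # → [50, 53, 84, 89]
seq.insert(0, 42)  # [42, 50, 53, 84, 89]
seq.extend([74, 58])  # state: [42, 50, 53, 84, 89, 74, 58]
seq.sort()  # [42, 50, 53, 58, 74, 84, 89]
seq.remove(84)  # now [42, 50, 53, 58, 74, 89]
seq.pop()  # 89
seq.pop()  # 74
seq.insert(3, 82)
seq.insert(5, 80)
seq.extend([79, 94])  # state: [42, 50, 53, 82, 58, 80, 79, 94]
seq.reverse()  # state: [94, 79, 80, 58, 82, 53, 50, 42]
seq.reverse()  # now [42, 50, 53, 82, 58, 80, 79, 94]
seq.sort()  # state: [42, 50, 53, 58, 79, 80, 82, 94]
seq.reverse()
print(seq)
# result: [94, 82, 80, 79, 58, 53, 50, 42]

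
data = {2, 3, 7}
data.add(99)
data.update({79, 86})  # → {2, 3, 7, 79, 86, 99}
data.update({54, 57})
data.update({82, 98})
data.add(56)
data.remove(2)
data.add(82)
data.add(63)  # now {3, 7, 54, 56, 57, 63, 79, 82, 86, 98, 99}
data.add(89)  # {3, 7, 54, 56, 57, 63, 79, 82, 86, 89, 98, 99}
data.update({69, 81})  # {3, 7, 54, 56, 57, 63, 69, 79, 81, 82, 86, 89, 98, 99}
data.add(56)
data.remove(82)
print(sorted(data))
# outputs [3, 7, 54, 56, 57, 63, 69, 79, 81, 86, 89, 98, 99]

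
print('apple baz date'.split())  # ['apple', 'baz', 'date']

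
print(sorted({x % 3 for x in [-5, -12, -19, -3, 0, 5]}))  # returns [0, 1, 2]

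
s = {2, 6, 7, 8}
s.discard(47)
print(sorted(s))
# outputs [2, 6, 7, 8]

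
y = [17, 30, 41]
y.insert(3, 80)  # [17, 30, 41, 80]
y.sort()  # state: [17, 30, 41, 80]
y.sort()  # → [17, 30, 41, 80]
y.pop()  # 80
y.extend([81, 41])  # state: [17, 30, 41, 81, 41]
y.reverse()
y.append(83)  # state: [41, 81, 41, 30, 17, 83]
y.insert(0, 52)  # [52, 41, 81, 41, 30, 17, 83]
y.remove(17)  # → [52, 41, 81, 41, 30, 83]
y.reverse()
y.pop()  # 52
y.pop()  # 41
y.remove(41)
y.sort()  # [30, 81, 83]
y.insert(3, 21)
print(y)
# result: [30, 81, 83, 21]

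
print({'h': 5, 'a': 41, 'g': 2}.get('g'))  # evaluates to 2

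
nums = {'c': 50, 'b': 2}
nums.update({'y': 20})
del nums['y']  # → {'c': 50, 'b': 2}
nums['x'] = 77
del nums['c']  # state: {'b': 2, 'x': 77}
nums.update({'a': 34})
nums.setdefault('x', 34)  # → 77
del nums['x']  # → {'b': 2, 'a': 34}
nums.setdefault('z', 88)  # 88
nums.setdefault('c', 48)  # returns 48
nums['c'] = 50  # {'b': 2, 'a': 34, 'z': 88, 'c': 50}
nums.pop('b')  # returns 2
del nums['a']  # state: {'z': 88, 'c': 50}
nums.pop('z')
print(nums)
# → {'c': 50}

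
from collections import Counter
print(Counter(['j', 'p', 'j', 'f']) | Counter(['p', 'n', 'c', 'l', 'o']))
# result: Counter({'j': 2, 'p': 1, 'f': 1, 'n': 1, 'c': 1, 'l': 1, 'o': 1})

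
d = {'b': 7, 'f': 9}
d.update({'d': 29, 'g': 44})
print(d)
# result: {'b': 7, 'f': 9, 'd': 29, 'g': 44}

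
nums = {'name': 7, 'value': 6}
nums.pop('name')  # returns 7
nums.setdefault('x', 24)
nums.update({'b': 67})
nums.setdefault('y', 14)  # 14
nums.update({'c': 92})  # {'value': 6, 'x': 24, 'b': 67, 'y': 14, 'c': 92}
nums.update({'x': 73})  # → {'value': 6, 'x': 73, 'b': 67, 'y': 14, 'c': 92}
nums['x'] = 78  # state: {'value': 6, 'x': 78, 'b': 67, 'y': 14, 'c': 92}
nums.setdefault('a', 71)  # 71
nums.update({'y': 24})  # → {'value': 6, 'x': 78, 'b': 67, 'y': 24, 'c': 92, 'a': 71}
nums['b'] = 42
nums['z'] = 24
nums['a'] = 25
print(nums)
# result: {'value': 6, 'x': 78, 'b': 42, 'y': 24, 'c': 92, 'a': 25, 'z': 24}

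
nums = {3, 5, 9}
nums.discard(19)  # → {3, 5, 9}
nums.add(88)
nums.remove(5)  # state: {3, 9, 88}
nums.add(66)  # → {3, 9, 66, 88}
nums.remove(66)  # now {3, 9, 88}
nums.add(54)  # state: {3, 9, 54, 88}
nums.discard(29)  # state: {3, 9, 54, 88}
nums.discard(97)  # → {3, 9, 54, 88}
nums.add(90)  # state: {3, 9, 54, 88, 90}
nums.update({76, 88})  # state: {3, 9, 54, 76, 88, 90}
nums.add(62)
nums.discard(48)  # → {3, 9, 54, 62, 76, 88, 90}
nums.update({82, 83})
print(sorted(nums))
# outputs [3, 9, 54, 62, 76, 82, 83, 88, 90]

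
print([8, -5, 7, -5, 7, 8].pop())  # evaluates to 8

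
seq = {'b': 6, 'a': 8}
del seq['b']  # {'a': 8}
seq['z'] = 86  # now {'a': 8, 'z': 86}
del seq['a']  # {'z': 86}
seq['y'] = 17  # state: {'z': 86, 'y': 17}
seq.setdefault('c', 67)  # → 67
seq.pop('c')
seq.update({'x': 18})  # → {'z': 86, 'y': 17, 'x': 18}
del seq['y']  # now {'z': 86, 'x': 18}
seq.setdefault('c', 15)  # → 15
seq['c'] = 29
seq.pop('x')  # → 18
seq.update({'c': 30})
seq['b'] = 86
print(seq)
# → {'z': 86, 'c': 30, 'b': 86}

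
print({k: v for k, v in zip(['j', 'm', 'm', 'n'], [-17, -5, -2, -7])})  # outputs {'j': -17, 'm': -2, 'n': -7}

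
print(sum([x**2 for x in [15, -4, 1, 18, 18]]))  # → 890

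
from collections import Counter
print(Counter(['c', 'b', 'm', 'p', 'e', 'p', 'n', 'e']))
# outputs Counter({'p': 2, 'e': 2, 'c': 1, 'b': 1, 'm': 1, 'n': 1})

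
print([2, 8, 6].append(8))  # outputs None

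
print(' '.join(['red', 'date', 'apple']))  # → red date apple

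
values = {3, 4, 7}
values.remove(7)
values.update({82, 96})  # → {3, 4, 82, 96}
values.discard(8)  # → {3, 4, 82, 96}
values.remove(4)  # {3, 82, 96}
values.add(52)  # {3, 52, 82, 96}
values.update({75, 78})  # {3, 52, 75, 78, 82, 96}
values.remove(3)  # {52, 75, 78, 82, 96}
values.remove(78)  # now {52, 75, 82, 96}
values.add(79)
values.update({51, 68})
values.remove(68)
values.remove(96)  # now {51, 52, 75, 79, 82}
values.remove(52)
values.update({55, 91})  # {51, 55, 75, 79, 82, 91}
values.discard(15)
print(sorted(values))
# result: [51, 55, 75, 79, 82, 91]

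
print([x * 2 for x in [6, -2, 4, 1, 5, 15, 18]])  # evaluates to [12, -4, 8, 2, 10, 30, 36]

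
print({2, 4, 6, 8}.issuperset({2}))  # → True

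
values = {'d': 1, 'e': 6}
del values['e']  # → {'d': 1}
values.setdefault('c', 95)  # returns 95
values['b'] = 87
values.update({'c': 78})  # {'d': 1, 'c': 78, 'b': 87}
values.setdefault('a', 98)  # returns 98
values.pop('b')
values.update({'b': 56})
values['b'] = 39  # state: {'d': 1, 'c': 78, 'a': 98, 'b': 39}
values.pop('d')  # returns 1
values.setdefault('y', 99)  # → 99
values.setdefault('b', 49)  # 39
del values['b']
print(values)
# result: {'c': 78, 'a': 98, 'y': 99}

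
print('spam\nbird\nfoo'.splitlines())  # ['spam', 'bird', 'foo']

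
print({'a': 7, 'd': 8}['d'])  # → 8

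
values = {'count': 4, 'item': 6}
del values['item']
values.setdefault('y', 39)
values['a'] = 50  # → {'count': 4, 'y': 39, 'a': 50}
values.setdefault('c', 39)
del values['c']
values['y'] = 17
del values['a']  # {'count': 4, 'y': 17}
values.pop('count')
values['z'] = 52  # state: {'y': 17, 'z': 52}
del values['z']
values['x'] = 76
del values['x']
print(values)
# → {'y': 17}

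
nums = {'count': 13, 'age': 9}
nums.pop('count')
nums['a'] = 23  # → {'age': 9, 'a': 23}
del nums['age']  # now {'a': 23}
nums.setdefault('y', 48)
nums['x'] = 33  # {'a': 23, 'y': 48, 'x': 33}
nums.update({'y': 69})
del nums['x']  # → {'a': 23, 'y': 69}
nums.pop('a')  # 23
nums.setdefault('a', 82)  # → 82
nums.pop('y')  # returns 69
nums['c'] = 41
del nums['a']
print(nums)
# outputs {'c': 41}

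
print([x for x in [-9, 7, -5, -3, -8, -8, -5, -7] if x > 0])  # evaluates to [7]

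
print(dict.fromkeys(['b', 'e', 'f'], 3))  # {'b': 3, 'e': 3, 'f': 3}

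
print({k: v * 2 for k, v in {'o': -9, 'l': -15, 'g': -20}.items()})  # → {'o': -18, 'l': -30, 'g': -40}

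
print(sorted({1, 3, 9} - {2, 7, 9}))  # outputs [1, 3]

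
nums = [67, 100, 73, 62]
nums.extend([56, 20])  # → [67, 100, 73, 62, 56, 20]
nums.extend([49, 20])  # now [67, 100, 73, 62, 56, 20, 49, 20]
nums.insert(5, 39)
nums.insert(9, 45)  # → [67, 100, 73, 62, 56, 39, 20, 49, 20, 45]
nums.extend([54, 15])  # [67, 100, 73, 62, 56, 39, 20, 49, 20, 45, 54, 15]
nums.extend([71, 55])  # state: [67, 100, 73, 62, 56, 39, 20, 49, 20, 45, 54, 15, 71, 55]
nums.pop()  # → 55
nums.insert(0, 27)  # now [27, 67, 100, 73, 62, 56, 39, 20, 49, 20, 45, 54, 15, 71]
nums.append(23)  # [27, 67, 100, 73, 62, 56, 39, 20, 49, 20, 45, 54, 15, 71, 23]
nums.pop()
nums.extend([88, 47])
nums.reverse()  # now [47, 88, 71, 15, 54, 45, 20, 49, 20, 39, 56, 62, 73, 100, 67, 27]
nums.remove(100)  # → [47, 88, 71, 15, 54, 45, 20, 49, 20, 39, 56, 62, 73, 67, 27]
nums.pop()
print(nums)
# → [47, 88, 71, 15, 54, 45, 20, 49, 20, 39, 56, 62, 73, 67]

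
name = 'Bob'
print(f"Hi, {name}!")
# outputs Hi, Bob!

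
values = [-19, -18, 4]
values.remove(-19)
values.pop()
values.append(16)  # [-18, 16]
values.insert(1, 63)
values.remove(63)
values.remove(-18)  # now [16]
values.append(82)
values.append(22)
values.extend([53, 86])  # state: [16, 82, 22, 53, 86]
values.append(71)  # [16, 82, 22, 53, 86, 71]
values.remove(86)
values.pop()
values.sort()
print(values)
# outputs [16, 22, 53, 82]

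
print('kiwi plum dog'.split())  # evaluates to ['kiwi', 'plum', 'dog']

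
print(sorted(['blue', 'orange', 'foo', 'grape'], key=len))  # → ['foo', 'blue', 'grape', 'orange']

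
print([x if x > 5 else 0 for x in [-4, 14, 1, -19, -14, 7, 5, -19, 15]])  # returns [0, 14, 0, 0, 0, 7, 0, 0, 15]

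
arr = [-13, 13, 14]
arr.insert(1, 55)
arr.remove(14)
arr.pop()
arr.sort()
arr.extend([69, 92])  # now [-13, 55, 69, 92]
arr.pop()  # 92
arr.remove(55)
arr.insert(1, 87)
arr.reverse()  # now [69, 87, -13]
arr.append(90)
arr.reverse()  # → [90, -13, 87, 69]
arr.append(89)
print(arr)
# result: [90, -13, 87, 69, 89]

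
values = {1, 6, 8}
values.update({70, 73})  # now {1, 6, 8, 70, 73}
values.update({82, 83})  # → {1, 6, 8, 70, 73, 82, 83}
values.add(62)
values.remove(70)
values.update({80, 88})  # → {1, 6, 8, 62, 73, 80, 82, 83, 88}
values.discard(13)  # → {1, 6, 8, 62, 73, 80, 82, 83, 88}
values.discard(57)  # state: {1, 6, 8, 62, 73, 80, 82, 83, 88}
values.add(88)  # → {1, 6, 8, 62, 73, 80, 82, 83, 88}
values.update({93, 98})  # {1, 6, 8, 62, 73, 80, 82, 83, 88, 93, 98}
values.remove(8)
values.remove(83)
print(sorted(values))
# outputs [1, 6, 62, 73, 80, 82, 88, 93, 98]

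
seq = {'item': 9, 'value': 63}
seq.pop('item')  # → 9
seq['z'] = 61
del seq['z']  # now {'value': 63}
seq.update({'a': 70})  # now {'value': 63, 'a': 70}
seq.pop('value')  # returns 63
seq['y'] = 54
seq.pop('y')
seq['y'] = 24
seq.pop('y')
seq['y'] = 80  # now {'a': 70, 'y': 80}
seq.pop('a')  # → 70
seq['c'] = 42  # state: {'y': 80, 'c': 42}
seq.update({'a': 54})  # {'y': 80, 'c': 42, 'a': 54}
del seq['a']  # {'y': 80, 'c': 42}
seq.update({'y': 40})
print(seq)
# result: {'y': 40, 'c': 42}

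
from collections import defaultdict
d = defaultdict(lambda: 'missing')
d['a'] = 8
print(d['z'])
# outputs missing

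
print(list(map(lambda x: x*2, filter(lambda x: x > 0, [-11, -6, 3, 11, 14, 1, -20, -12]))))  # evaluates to [6, 22, 28, 2]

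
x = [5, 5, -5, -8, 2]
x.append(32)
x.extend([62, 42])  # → [5, 5, -5, -8, 2, 32, 62, 42]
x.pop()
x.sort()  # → [-8, -5, 2, 5, 5, 32, 62]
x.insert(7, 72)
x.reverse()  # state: [72, 62, 32, 5, 5, 2, -5, -8]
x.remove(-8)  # [72, 62, 32, 5, 5, 2, -5]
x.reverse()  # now [-5, 2, 5, 5, 32, 62, 72]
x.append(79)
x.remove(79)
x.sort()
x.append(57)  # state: [-5, 2, 5, 5, 32, 62, 72, 57]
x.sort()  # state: [-5, 2, 5, 5, 32, 57, 62, 72]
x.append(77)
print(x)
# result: [-5, 2, 5, 5, 32, 57, 62, 72, 77]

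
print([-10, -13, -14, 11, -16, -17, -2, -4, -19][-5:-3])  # [-16, -17]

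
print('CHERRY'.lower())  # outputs cherry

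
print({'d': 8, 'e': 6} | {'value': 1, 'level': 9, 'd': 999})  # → {'d': 999, 'e': 6, 'value': 1, 'level': 9}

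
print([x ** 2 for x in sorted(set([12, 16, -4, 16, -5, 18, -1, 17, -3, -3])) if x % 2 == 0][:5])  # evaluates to [16, 144, 256, 324]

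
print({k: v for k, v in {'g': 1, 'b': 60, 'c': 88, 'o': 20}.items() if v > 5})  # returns {'b': 60, 'c': 88, 'o': 20}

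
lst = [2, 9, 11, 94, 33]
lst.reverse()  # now [33, 94, 11, 9, 2]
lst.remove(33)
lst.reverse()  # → [2, 9, 11, 94]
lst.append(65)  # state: [2, 9, 11, 94, 65]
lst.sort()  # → [2, 9, 11, 65, 94]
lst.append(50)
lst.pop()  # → 50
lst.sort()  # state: [2, 9, 11, 65, 94]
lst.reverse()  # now [94, 65, 11, 9, 2]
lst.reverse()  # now [2, 9, 11, 65, 94]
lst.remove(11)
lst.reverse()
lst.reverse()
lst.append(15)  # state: [2, 9, 65, 94, 15]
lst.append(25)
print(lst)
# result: [2, 9, 65, 94, 15, 25]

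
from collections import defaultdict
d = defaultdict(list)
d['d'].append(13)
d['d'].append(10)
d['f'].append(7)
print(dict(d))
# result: {'d': [13, 10], 'f': [7]}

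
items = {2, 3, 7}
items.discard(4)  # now {2, 3, 7}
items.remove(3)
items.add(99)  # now {2, 7, 99}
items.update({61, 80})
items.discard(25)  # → {2, 7, 61, 80, 99}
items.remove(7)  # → {2, 61, 80, 99}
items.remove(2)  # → {61, 80, 99}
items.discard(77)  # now {61, 80, 99}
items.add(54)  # {54, 61, 80, 99}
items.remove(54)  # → {61, 80, 99}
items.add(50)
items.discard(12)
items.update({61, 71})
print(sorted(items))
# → [50, 61, 71, 80, 99]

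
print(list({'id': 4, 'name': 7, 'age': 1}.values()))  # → [4, 7, 1]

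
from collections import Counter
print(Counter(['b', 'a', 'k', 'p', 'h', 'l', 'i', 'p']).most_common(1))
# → [('p', 2)]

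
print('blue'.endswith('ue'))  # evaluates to True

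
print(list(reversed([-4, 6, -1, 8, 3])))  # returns [3, 8, -1, 6, -4]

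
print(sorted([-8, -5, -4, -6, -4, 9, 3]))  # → [-8, -6, -5, -4, -4, 3, 9]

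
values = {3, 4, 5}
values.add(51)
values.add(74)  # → {3, 4, 5, 51, 74}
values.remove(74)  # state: {3, 4, 5, 51}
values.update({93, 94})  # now {3, 4, 5, 51, 93, 94}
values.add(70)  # {3, 4, 5, 51, 70, 93, 94}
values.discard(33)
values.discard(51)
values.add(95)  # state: {3, 4, 5, 70, 93, 94, 95}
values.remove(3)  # {4, 5, 70, 93, 94, 95}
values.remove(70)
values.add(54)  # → {4, 5, 54, 93, 94, 95}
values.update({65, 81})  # {4, 5, 54, 65, 81, 93, 94, 95}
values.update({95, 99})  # {4, 5, 54, 65, 81, 93, 94, 95, 99}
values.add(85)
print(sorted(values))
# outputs [4, 5, 54, 65, 81, 85, 93, 94, 95, 99]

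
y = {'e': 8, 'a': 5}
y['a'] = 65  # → {'e': 8, 'a': 65}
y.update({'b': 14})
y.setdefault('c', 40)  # 40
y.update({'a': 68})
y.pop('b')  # 14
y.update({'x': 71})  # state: {'e': 8, 'a': 68, 'c': 40, 'x': 71}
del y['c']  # {'e': 8, 'a': 68, 'x': 71}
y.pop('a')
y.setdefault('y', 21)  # 21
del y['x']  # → {'e': 8, 'y': 21}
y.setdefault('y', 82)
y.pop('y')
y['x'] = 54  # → {'e': 8, 'x': 54}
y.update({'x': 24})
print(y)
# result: {'e': 8, 'x': 24}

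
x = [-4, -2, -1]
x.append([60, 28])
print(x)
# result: [-4, -2, -1, [60, 28]]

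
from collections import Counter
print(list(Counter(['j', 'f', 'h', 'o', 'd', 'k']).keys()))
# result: ['j', 'f', 'h', 'o', 'd', 'k']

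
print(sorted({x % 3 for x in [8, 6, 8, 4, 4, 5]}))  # [0, 1, 2]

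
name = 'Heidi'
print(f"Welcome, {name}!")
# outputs Welcome, Heidi!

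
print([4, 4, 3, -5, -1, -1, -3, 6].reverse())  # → None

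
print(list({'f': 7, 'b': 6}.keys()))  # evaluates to ['f', 'b']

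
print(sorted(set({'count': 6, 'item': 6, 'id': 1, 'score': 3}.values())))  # [1, 3, 6]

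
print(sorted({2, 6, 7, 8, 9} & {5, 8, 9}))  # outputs [8, 9]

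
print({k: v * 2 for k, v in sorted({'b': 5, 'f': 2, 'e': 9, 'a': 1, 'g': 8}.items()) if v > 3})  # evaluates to {'b': 10, 'e': 18, 'g': 16}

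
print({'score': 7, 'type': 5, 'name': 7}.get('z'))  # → None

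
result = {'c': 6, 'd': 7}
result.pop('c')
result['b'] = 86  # {'d': 7, 'b': 86}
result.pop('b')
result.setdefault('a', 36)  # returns 36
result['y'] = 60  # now {'d': 7, 'a': 36, 'y': 60}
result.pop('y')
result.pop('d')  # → 7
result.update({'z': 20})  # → {'a': 36, 'z': 20}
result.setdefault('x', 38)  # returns 38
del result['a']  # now {'z': 20, 'x': 38}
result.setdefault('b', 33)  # 33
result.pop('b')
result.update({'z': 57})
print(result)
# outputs {'z': 57, 'x': 38}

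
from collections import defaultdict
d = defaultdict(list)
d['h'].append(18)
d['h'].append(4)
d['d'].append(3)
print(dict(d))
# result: {'h': [18, 4], 'd': [3]}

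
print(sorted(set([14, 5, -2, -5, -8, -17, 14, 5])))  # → [-17, -8, -5, -2, 5, 14]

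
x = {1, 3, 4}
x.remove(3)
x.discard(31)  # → {1, 4}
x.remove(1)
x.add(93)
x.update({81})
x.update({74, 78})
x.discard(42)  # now {4, 74, 78, 81, 93}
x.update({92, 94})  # {4, 74, 78, 81, 92, 93, 94}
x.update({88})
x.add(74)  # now {4, 74, 78, 81, 88, 92, 93, 94}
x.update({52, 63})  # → {4, 52, 63, 74, 78, 81, 88, 92, 93, 94}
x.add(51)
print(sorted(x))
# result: [4, 51, 52, 63, 74, 78, 81, 88, 92, 93, 94]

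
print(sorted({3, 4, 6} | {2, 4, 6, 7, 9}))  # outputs [2, 3, 4, 6, 7, 9]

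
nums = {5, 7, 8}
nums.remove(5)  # {7, 8}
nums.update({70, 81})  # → {7, 8, 70, 81}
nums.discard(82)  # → {7, 8, 70, 81}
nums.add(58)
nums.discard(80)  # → {7, 8, 58, 70, 81}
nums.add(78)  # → {7, 8, 58, 70, 78, 81}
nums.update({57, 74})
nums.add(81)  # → {7, 8, 57, 58, 70, 74, 78, 81}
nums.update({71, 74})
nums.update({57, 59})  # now {7, 8, 57, 58, 59, 70, 71, 74, 78, 81}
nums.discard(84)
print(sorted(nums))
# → [7, 8, 57, 58, 59, 70, 71, 74, 78, 81]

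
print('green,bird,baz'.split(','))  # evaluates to ['green', 'bird', 'baz']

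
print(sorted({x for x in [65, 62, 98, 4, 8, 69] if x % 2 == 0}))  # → [4, 8, 62, 98]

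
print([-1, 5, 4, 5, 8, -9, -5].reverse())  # None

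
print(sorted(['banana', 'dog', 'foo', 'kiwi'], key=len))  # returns ['dog', 'foo', 'kiwi', 'banana']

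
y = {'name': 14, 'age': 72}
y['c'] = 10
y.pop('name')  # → 14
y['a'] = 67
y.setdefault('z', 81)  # 81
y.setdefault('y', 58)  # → 58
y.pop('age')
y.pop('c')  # 10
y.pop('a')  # 67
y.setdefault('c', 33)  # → 33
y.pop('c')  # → 33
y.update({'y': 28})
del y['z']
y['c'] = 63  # {'y': 28, 'c': 63}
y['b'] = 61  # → {'y': 28, 'c': 63, 'b': 61}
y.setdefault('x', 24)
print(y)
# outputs {'y': 28, 'c': 63, 'b': 61, 'x': 24}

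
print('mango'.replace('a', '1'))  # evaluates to m1ngo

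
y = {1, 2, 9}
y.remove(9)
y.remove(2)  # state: {1}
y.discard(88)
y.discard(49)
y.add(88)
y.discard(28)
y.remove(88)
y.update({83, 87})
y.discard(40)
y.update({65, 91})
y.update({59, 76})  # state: {1, 59, 65, 76, 83, 87, 91}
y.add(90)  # {1, 59, 65, 76, 83, 87, 90, 91}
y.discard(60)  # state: {1, 59, 65, 76, 83, 87, 90, 91}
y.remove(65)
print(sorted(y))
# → [1, 59, 76, 83, 87, 90, 91]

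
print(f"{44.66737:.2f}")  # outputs 44.67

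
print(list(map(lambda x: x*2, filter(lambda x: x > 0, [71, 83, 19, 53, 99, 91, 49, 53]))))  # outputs [142, 166, 38, 106, 198, 182, 98, 106]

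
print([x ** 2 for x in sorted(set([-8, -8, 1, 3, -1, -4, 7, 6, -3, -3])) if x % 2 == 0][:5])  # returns [64, 16, 36]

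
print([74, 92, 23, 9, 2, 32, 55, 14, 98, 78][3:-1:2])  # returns [9, 32, 14]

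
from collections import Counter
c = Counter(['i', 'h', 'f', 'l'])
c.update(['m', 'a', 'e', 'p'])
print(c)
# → Counter({'i': 1, 'h': 1, 'f': 1, 'l': 1, 'm': 1, 'a': 1, 'e': 1, 'p': 1})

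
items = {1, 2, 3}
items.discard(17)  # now {1, 2, 3}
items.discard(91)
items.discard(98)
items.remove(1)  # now {2, 3}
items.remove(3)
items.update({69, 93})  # {2, 69, 93}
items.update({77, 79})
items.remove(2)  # {69, 77, 79, 93}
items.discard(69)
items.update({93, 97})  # {77, 79, 93, 97}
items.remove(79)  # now {77, 93, 97}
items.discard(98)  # {77, 93, 97}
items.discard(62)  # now {77, 93, 97}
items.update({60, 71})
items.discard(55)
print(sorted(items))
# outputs [60, 71, 77, 93, 97]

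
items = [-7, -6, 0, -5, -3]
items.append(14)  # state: [-7, -6, 0, -5, -3, 14]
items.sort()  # [-7, -6, -5, -3, 0, 14]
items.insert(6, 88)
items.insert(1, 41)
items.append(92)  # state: [-7, 41, -6, -5, -3, 0, 14, 88, 92]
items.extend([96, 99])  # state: [-7, 41, -6, -5, -3, 0, 14, 88, 92, 96, 99]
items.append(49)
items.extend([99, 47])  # [-7, 41, -6, -5, -3, 0, 14, 88, 92, 96, 99, 49, 99, 47]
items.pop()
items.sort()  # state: [-7, -6, -5, -3, 0, 14, 41, 49, 88, 92, 96, 99, 99]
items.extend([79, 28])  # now [-7, -6, -5, -3, 0, 14, 41, 49, 88, 92, 96, 99, 99, 79, 28]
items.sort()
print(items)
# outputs [-7, -6, -5, -3, 0, 14, 28, 41, 49, 79, 88, 92, 96, 99, 99]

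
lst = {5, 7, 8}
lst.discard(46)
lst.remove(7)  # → {5, 8}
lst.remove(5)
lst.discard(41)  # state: {8}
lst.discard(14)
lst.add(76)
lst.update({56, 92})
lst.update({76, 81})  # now {8, 56, 76, 81, 92}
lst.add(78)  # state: {8, 56, 76, 78, 81, 92}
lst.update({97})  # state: {8, 56, 76, 78, 81, 92, 97}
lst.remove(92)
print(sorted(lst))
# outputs [8, 56, 76, 78, 81, 97]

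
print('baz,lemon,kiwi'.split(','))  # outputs ['baz', 'lemon', 'kiwi']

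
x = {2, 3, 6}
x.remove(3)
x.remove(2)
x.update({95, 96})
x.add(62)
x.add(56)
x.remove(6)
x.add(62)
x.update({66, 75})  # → {56, 62, 66, 75, 95, 96}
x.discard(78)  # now {56, 62, 66, 75, 95, 96}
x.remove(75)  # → {56, 62, 66, 95, 96}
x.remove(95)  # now {56, 62, 66, 96}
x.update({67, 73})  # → {56, 62, 66, 67, 73, 96}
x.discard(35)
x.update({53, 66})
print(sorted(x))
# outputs [53, 56, 62, 66, 67, 73, 96]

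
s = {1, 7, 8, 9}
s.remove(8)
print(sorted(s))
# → [1, 7, 9]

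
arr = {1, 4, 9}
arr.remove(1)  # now {4, 9}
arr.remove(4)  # {9}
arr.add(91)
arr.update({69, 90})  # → {9, 69, 90, 91}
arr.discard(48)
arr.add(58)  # {9, 58, 69, 90, 91}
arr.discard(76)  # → {9, 58, 69, 90, 91}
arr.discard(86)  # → {9, 58, 69, 90, 91}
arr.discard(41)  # {9, 58, 69, 90, 91}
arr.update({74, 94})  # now {9, 58, 69, 74, 90, 91, 94}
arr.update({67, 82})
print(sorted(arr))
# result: [9, 58, 67, 69, 74, 82, 90, 91, 94]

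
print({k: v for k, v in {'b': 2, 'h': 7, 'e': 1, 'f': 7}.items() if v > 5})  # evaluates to {'h': 7, 'f': 7}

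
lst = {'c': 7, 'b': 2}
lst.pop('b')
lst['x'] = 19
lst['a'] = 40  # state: {'c': 7, 'x': 19, 'a': 40}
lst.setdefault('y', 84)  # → 84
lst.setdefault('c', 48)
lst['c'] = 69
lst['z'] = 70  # {'c': 69, 'x': 19, 'a': 40, 'y': 84, 'z': 70}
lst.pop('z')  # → 70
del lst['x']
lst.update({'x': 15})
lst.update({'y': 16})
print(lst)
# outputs {'c': 69, 'a': 40, 'y': 16, 'x': 15}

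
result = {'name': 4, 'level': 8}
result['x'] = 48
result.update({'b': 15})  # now {'name': 4, 'level': 8, 'x': 48, 'b': 15}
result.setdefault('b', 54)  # 15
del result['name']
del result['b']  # {'level': 8, 'x': 48}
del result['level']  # {'x': 48}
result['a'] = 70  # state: {'x': 48, 'a': 70}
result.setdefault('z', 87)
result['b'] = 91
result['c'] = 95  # {'x': 48, 'a': 70, 'z': 87, 'b': 91, 'c': 95}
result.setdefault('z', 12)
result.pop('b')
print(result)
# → {'x': 48, 'a': 70, 'z': 87, 'c': 95}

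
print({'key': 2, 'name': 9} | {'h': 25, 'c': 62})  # {'key': 2, 'name': 9, 'h': 25, 'c': 62}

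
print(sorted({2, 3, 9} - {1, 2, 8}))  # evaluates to [3, 9]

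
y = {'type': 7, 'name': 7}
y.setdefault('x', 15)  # 15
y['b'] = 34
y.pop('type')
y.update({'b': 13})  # {'name': 7, 'x': 15, 'b': 13}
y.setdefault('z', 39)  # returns 39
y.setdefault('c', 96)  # 96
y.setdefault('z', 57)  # 39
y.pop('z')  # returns 39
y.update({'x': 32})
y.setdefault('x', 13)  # 32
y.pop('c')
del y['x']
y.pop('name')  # 7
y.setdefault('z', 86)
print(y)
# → {'b': 13, 'z': 86}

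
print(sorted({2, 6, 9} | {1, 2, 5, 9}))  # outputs [1, 2, 5, 6, 9]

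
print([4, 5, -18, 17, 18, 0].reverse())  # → None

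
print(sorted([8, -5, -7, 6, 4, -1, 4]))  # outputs [-7, -5, -1, 4, 4, 6, 8]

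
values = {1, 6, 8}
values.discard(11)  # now {1, 6, 8}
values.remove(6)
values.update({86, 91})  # {1, 8, 86, 91}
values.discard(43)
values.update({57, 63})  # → {1, 8, 57, 63, 86, 91}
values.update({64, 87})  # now {1, 8, 57, 63, 64, 86, 87, 91}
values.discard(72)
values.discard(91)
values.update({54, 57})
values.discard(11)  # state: {1, 8, 54, 57, 63, 64, 86, 87}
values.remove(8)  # {1, 54, 57, 63, 64, 86, 87}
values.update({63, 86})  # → {1, 54, 57, 63, 64, 86, 87}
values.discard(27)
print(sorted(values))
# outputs [1, 54, 57, 63, 64, 86, 87]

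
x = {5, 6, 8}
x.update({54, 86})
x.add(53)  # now {5, 6, 8, 53, 54, 86}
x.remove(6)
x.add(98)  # {5, 8, 53, 54, 86, 98}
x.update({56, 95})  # {5, 8, 53, 54, 56, 86, 95, 98}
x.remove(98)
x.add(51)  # {5, 8, 51, 53, 54, 56, 86, 95}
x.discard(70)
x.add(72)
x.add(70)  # {5, 8, 51, 53, 54, 56, 70, 72, 86, 95}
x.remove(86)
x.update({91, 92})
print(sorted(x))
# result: [5, 8, 51, 53, 54, 56, 70, 72, 91, 92, 95]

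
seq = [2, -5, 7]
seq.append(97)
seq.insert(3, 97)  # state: [2, -5, 7, 97, 97]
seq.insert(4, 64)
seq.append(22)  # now [2, -5, 7, 97, 64, 97, 22]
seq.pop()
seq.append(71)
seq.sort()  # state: [-5, 2, 7, 64, 71, 97, 97]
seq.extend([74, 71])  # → [-5, 2, 7, 64, 71, 97, 97, 74, 71]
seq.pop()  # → 71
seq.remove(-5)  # [2, 7, 64, 71, 97, 97, 74]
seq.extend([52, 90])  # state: [2, 7, 64, 71, 97, 97, 74, 52, 90]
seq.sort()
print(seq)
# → [2, 7, 52, 64, 71, 74, 90, 97, 97]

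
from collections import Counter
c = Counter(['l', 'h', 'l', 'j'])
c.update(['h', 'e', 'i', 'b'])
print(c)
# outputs Counter({'l': 2, 'h': 2, 'j': 1, 'e': 1, 'i': 1, 'b': 1})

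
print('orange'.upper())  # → ORANGE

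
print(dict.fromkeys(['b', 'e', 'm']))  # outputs {'b': None, 'e': None, 'm': None}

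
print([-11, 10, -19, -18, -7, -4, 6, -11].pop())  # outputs -11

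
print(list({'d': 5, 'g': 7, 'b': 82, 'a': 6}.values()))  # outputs [5, 7, 82, 6]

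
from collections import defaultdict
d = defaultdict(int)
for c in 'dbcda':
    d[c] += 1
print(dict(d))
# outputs {'d': 2, 'b': 1, 'c': 1, 'a': 1}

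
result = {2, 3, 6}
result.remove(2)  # {3, 6}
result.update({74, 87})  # {3, 6, 74, 87}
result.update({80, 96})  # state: {3, 6, 74, 80, 87, 96}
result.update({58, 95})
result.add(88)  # {3, 6, 58, 74, 80, 87, 88, 95, 96}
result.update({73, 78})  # {3, 6, 58, 73, 74, 78, 80, 87, 88, 95, 96}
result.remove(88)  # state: {3, 6, 58, 73, 74, 78, 80, 87, 95, 96}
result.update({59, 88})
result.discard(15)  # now {3, 6, 58, 59, 73, 74, 78, 80, 87, 88, 95, 96}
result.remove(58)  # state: {3, 6, 59, 73, 74, 78, 80, 87, 88, 95, 96}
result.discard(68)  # {3, 6, 59, 73, 74, 78, 80, 87, 88, 95, 96}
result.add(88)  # {3, 6, 59, 73, 74, 78, 80, 87, 88, 95, 96}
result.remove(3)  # {6, 59, 73, 74, 78, 80, 87, 88, 95, 96}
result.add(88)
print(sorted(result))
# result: [6, 59, 73, 74, 78, 80, 87, 88, 95, 96]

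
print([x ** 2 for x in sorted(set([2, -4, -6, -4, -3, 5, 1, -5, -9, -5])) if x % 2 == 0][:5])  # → [36, 16, 4]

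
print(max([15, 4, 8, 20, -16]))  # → 20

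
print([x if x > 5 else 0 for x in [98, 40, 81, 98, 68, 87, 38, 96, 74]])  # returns [98, 40, 81, 98, 68, 87, 38, 96, 74]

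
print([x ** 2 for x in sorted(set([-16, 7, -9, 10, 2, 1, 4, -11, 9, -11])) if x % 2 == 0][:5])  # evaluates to [256, 4, 16, 100]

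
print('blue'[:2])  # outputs bl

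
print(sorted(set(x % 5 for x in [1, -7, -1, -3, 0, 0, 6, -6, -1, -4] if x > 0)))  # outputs [1]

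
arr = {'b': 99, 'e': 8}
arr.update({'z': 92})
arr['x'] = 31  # {'b': 99, 'e': 8, 'z': 92, 'x': 31}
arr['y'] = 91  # {'b': 99, 'e': 8, 'z': 92, 'x': 31, 'y': 91}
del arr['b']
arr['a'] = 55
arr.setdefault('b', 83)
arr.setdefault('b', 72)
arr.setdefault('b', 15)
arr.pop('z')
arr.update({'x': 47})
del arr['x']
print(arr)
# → {'e': 8, 'y': 91, 'a': 55, 'b': 83}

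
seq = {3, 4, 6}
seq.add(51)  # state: {3, 4, 6, 51}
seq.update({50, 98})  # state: {3, 4, 6, 50, 51, 98}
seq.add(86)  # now {3, 4, 6, 50, 51, 86, 98}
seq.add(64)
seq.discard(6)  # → {3, 4, 50, 51, 64, 86, 98}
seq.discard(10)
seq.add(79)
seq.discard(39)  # {3, 4, 50, 51, 64, 79, 86, 98}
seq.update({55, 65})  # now {3, 4, 50, 51, 55, 64, 65, 79, 86, 98}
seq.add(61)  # {3, 4, 50, 51, 55, 61, 64, 65, 79, 86, 98}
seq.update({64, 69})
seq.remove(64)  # {3, 4, 50, 51, 55, 61, 65, 69, 79, 86, 98}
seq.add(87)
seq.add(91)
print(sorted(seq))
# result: [3, 4, 50, 51, 55, 61, 65, 69, 79, 86, 87, 91, 98]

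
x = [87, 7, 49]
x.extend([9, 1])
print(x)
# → [87, 7, 49, 9, 1]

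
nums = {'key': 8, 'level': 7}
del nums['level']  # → {'key': 8}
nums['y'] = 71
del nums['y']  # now {'key': 8}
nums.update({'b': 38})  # {'key': 8, 'b': 38}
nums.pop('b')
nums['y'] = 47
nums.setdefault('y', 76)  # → 47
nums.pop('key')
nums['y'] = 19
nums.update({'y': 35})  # {'y': 35}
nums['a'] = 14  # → {'y': 35, 'a': 14}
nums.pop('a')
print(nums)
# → {'y': 35}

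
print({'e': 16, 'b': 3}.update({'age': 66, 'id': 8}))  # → None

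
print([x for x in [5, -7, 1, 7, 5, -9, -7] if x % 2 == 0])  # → []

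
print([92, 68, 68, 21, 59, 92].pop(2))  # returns 68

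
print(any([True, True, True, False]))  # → True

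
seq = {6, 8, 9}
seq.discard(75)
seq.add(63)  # {6, 8, 9, 63}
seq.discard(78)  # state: {6, 8, 9, 63}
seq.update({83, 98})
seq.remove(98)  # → {6, 8, 9, 63, 83}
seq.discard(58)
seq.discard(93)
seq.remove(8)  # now {6, 9, 63, 83}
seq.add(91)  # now {6, 9, 63, 83, 91}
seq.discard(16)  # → {6, 9, 63, 83, 91}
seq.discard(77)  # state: {6, 9, 63, 83, 91}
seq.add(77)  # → {6, 9, 63, 77, 83, 91}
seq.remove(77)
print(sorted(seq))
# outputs [6, 9, 63, 83, 91]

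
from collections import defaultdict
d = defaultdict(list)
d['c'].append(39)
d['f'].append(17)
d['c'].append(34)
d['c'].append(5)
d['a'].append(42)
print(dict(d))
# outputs {'c': [39, 34, 5], 'f': [17], 'a': [42]}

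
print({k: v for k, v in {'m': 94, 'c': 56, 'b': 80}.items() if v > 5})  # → {'m': 94, 'c': 56, 'b': 80}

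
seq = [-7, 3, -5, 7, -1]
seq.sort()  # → [-7, -5, -1, 3, 7]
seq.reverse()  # [7, 3, -1, -5, -7]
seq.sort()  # [-7, -5, -1, 3, 7]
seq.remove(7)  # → [-7, -5, -1, 3]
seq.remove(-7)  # [-5, -1, 3]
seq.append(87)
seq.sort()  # [-5, -1, 3, 87]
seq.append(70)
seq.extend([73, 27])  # [-5, -1, 3, 87, 70, 73, 27]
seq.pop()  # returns 27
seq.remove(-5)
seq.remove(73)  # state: [-1, 3, 87, 70]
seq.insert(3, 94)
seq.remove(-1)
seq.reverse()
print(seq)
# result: [70, 94, 87, 3]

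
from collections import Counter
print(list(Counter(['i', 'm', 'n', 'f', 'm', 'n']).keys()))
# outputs ['i', 'm', 'n', 'f']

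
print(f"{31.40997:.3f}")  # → 31.410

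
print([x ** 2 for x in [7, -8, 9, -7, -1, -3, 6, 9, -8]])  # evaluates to [49, 64, 81, 49, 1, 9, 36, 81, 64]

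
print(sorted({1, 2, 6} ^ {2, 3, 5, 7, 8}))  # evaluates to [1, 3, 5, 6, 7, 8]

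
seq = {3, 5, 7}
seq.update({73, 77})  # {3, 5, 7, 73, 77}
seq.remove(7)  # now {3, 5, 73, 77}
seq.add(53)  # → {3, 5, 53, 73, 77}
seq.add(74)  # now {3, 5, 53, 73, 74, 77}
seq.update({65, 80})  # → {3, 5, 53, 65, 73, 74, 77, 80}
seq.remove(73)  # {3, 5, 53, 65, 74, 77, 80}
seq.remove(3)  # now {5, 53, 65, 74, 77, 80}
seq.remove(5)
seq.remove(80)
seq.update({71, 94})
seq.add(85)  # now {53, 65, 71, 74, 77, 85, 94}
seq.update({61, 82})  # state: {53, 61, 65, 71, 74, 77, 82, 85, 94}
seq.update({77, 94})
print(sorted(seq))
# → [53, 61, 65, 71, 74, 77, 82, 85, 94]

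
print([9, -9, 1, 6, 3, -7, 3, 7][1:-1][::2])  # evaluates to [-9, 6, -7]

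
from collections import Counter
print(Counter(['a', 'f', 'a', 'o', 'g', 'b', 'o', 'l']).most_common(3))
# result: [('a', 2), ('o', 2), ('f', 1)]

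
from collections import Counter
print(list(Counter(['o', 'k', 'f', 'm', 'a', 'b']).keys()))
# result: ['o', 'k', 'f', 'm', 'a', 'b']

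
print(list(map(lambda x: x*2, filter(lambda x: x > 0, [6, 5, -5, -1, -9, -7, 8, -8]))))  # [12, 10, 16]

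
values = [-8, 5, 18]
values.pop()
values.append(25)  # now [-8, 5, 25]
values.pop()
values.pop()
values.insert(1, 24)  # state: [-8, 24]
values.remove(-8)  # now [24]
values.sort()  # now [24]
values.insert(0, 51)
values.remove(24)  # [51]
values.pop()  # 51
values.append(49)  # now [49]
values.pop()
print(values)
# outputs []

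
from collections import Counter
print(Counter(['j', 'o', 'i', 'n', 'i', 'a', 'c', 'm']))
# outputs Counter({'i': 2, 'j': 1, 'o': 1, 'n': 1, 'a': 1, 'c': 1, 'm': 1})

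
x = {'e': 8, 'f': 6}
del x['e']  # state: {'f': 6}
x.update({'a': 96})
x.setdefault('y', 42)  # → 42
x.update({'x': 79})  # {'f': 6, 'a': 96, 'y': 42, 'x': 79}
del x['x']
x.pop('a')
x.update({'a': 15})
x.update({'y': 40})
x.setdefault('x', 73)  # 73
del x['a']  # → {'f': 6, 'y': 40, 'x': 73}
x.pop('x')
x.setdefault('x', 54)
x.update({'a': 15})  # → {'f': 6, 'y': 40, 'x': 54, 'a': 15}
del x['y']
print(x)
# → {'f': 6, 'x': 54, 'a': 15}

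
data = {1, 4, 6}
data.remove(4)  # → {1, 6}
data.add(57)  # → {1, 6, 57}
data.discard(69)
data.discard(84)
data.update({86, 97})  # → {1, 6, 57, 86, 97}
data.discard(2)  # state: {1, 6, 57, 86, 97}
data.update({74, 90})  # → {1, 6, 57, 74, 86, 90, 97}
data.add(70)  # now {1, 6, 57, 70, 74, 86, 90, 97}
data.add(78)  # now {1, 6, 57, 70, 74, 78, 86, 90, 97}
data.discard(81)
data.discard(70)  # {1, 6, 57, 74, 78, 86, 90, 97}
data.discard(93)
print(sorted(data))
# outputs [1, 6, 57, 74, 78, 86, 90, 97]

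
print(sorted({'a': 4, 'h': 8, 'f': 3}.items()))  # [('a', 4), ('f', 3), ('h', 8)]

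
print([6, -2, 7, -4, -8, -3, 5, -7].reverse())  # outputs None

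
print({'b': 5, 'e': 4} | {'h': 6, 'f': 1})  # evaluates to {'b': 5, 'e': 4, 'h': 6, 'f': 1}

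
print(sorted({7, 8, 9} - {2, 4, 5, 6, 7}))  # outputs [8, 9]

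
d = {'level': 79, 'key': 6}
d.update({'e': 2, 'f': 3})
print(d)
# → {'level': 79, 'key': 6, 'e': 2, 'f': 3}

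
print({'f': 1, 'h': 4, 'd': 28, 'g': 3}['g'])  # 3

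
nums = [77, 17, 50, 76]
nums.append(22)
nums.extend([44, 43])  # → [77, 17, 50, 76, 22, 44, 43]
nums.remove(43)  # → [77, 17, 50, 76, 22, 44]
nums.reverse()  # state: [44, 22, 76, 50, 17, 77]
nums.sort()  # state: [17, 22, 44, 50, 76, 77]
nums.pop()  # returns 77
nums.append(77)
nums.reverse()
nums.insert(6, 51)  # [77, 76, 50, 44, 22, 17, 51]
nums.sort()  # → [17, 22, 44, 50, 51, 76, 77]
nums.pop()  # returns 77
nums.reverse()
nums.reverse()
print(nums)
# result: [17, 22, 44, 50, 51, 76]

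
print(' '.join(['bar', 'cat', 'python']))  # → bar cat python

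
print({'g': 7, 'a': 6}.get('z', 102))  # 102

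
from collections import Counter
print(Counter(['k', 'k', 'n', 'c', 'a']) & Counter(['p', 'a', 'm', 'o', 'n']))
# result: Counter({'n': 1, 'a': 1})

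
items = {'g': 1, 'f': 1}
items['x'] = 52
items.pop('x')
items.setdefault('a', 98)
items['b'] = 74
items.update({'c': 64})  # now {'g': 1, 'f': 1, 'a': 98, 'b': 74, 'c': 64}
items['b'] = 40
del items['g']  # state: {'f': 1, 'a': 98, 'b': 40, 'c': 64}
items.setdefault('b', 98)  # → 40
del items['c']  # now {'f': 1, 'a': 98, 'b': 40}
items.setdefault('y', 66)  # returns 66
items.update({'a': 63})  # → {'f': 1, 'a': 63, 'b': 40, 'y': 66}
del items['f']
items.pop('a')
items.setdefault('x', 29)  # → 29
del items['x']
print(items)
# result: {'b': 40, 'y': 66}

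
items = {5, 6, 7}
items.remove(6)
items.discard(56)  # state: {5, 7}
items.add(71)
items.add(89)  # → {5, 7, 71, 89}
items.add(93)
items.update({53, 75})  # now {5, 7, 53, 71, 75, 89, 93}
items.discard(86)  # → {5, 7, 53, 71, 75, 89, 93}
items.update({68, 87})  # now {5, 7, 53, 68, 71, 75, 87, 89, 93}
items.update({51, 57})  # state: {5, 7, 51, 53, 57, 68, 71, 75, 87, 89, 93}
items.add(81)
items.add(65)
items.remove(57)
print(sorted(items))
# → [5, 7, 51, 53, 65, 68, 71, 75, 81, 87, 89, 93]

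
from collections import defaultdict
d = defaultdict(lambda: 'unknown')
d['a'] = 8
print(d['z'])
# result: unknown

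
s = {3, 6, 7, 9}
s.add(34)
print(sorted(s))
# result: [3, 6, 7, 9, 34]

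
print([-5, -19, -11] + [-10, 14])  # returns [-5, -19, -11, -10, 14]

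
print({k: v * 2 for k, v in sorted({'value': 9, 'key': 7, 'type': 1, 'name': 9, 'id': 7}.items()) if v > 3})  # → {'id': 14, 'key': 14, 'name': 18, 'value': 18}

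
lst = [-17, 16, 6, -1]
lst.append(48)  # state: [-17, 16, 6, -1, 48]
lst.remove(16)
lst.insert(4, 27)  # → [-17, 6, -1, 48, 27]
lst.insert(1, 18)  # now [-17, 18, 6, -1, 48, 27]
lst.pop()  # 27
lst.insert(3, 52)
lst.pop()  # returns 48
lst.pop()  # -1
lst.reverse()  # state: [52, 6, 18, -17]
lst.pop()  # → -17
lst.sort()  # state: [6, 18, 52]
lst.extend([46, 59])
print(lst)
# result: [6, 18, 52, 46, 59]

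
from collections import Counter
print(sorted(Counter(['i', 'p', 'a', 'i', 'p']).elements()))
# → ['a', 'i', 'i', 'p', 'p']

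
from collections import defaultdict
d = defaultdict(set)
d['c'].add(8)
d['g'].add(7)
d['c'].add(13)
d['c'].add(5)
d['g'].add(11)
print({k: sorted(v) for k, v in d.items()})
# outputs {'c': [5, 8, 13], 'g': [7, 11]}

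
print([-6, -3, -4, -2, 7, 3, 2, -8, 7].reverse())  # None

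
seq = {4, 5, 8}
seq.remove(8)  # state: {4, 5}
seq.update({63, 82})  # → {4, 5, 63, 82}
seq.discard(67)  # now {4, 5, 63, 82}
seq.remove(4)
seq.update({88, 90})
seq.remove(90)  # {5, 63, 82, 88}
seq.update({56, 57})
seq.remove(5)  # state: {56, 57, 63, 82, 88}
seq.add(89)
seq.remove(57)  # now {56, 63, 82, 88, 89}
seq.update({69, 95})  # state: {56, 63, 69, 82, 88, 89, 95}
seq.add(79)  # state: {56, 63, 69, 79, 82, 88, 89, 95}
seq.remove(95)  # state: {56, 63, 69, 79, 82, 88, 89}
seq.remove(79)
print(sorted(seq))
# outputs [56, 63, 69, 82, 88, 89]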